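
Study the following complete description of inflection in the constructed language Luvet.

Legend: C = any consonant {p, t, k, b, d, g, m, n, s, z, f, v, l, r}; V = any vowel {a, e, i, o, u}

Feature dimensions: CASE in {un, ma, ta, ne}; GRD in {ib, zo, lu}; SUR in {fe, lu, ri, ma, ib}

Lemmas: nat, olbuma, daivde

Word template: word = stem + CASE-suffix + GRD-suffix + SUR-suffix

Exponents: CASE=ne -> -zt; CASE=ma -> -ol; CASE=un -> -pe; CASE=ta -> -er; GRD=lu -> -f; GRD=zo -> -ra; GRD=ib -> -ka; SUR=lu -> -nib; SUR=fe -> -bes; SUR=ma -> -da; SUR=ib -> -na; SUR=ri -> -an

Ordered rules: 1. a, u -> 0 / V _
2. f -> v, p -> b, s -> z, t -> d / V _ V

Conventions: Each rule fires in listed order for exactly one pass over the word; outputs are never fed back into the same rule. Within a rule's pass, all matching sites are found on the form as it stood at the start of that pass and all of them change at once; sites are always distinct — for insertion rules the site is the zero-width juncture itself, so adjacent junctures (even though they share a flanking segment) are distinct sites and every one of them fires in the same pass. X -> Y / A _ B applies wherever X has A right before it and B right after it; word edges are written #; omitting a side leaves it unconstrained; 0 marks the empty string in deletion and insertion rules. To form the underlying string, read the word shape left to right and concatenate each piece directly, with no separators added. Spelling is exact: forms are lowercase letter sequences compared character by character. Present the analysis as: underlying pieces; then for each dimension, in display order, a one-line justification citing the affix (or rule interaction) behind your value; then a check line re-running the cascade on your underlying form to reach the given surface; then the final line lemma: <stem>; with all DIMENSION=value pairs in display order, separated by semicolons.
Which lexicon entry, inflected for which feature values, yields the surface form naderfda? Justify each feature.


underlying: nat-er-f-da
CASE=ta - signalled by the affix -er
GRD=lu - signalled by the affix -f
SUR=ma - signalled by the affix -da
check: naterfda -> naterfda -> naderfda
lemma: nat; CASE=ta; GRD=lu; SUR=ma


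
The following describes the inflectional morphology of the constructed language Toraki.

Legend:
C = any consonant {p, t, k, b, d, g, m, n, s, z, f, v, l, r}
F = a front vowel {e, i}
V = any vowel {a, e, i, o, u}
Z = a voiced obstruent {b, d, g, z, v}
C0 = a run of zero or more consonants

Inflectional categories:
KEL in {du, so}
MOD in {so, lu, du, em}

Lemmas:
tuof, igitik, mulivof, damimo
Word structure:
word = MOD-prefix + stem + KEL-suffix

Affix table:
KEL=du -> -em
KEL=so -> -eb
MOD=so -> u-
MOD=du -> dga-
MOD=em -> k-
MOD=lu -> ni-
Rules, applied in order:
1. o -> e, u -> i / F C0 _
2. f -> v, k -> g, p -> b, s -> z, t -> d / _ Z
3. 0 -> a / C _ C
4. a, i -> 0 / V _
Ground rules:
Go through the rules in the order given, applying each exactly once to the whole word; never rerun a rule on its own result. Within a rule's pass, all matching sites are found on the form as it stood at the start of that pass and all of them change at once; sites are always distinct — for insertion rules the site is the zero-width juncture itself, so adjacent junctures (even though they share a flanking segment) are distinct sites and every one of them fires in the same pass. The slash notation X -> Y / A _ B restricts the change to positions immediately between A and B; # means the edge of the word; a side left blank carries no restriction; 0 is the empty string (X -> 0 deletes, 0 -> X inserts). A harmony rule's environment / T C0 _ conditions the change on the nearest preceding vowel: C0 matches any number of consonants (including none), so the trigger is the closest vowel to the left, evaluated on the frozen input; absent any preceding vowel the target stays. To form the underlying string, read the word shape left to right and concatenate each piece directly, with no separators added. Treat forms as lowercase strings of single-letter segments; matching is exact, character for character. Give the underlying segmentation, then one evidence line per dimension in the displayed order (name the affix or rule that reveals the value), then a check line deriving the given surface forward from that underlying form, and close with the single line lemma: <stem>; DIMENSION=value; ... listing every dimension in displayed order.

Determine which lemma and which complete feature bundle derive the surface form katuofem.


underlying: k-tuof-em
KEL=du - signalled by the affix -em
MOD=em - signalled by the affix k-
check: ktuofem -> ktuofem -> ktuofem -> katuofem -> katuofem
lemma: tuof; KEL=du; MOD=em


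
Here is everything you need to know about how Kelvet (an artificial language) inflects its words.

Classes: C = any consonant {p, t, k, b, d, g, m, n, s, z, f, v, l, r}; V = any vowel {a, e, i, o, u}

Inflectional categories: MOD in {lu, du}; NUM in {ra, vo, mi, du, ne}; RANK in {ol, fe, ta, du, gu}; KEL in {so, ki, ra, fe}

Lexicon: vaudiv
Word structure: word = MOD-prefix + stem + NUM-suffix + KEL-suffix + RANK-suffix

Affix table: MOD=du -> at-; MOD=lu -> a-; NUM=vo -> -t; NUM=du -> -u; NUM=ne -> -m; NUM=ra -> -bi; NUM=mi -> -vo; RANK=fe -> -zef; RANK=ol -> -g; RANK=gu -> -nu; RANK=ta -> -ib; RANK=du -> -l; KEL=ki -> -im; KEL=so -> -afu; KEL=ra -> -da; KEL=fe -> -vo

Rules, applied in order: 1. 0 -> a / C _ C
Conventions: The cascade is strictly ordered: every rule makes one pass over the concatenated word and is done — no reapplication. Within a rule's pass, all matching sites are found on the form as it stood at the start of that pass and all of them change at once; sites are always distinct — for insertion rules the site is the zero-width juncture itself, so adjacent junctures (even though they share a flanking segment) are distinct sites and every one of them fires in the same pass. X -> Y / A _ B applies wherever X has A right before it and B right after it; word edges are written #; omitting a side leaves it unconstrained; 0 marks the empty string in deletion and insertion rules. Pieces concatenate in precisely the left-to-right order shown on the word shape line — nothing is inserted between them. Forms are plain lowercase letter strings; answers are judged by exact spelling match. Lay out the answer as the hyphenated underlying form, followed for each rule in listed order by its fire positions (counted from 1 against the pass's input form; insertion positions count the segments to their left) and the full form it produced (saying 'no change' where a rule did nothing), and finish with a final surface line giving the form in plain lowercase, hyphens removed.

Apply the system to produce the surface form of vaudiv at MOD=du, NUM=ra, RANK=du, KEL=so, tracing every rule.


underlying: at-vaudiv-bi-afu-l
1. 0 -> a / C _ C: inserts after position(s) 2, 8: atavaudivabiaful
surface: atavaudivabiaful


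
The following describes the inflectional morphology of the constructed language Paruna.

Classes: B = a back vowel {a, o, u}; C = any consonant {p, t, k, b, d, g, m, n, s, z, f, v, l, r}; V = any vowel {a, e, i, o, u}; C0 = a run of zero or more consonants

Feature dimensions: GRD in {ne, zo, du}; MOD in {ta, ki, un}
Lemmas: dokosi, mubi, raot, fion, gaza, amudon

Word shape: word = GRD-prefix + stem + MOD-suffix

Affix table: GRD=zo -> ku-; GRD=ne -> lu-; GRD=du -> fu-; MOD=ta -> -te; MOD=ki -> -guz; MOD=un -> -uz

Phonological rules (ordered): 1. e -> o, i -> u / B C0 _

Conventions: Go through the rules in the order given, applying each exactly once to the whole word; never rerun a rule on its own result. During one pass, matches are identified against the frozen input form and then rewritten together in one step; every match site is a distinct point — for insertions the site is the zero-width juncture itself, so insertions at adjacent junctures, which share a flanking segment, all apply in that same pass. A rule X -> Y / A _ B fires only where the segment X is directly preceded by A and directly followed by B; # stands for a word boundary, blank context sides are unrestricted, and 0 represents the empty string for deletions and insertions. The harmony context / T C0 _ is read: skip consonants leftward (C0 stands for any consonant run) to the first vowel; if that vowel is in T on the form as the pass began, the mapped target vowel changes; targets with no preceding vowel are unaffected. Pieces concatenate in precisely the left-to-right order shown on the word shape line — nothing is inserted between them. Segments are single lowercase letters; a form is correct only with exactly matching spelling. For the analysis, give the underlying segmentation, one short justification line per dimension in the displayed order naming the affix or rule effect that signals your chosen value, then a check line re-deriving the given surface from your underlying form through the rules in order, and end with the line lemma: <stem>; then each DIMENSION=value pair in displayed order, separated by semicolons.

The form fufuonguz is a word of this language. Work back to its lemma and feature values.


underlying: fu-fion-guz
GRD=du - signalled by the affix fu-
MOD=ki - signalled by the affix -guz
check: fufionguz -> fufuonguz
lemma: fion; GRD=du; MOD=ki


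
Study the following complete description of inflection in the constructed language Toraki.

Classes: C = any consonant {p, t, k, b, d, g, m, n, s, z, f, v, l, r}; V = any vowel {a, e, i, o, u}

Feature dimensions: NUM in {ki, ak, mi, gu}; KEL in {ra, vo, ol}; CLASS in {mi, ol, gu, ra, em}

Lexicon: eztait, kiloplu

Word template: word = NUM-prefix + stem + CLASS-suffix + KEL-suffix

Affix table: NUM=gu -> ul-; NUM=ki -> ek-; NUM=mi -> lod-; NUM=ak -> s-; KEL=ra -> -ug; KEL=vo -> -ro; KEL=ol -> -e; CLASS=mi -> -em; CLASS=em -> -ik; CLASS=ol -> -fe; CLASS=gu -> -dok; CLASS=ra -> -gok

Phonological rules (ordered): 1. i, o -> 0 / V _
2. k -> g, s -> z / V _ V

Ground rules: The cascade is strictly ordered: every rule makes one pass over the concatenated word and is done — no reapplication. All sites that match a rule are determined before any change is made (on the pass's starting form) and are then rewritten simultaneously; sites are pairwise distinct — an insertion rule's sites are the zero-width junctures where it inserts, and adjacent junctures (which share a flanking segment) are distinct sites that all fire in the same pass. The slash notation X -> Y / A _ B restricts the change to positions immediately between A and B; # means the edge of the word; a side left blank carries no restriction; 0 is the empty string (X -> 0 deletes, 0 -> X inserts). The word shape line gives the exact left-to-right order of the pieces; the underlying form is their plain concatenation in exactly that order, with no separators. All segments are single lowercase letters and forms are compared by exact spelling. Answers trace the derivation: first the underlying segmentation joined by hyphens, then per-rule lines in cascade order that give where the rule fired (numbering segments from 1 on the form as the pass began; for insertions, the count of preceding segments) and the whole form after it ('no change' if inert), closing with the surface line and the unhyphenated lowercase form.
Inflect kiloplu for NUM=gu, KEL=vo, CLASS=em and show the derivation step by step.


underlying: ul-kiloplu-ik-ro
1. i, o -> 0 / V _: fires at position(s) 10: ulkiloplukro
2. k -> g, s -> z / V _ V: no change
surface: ulkiloplukro


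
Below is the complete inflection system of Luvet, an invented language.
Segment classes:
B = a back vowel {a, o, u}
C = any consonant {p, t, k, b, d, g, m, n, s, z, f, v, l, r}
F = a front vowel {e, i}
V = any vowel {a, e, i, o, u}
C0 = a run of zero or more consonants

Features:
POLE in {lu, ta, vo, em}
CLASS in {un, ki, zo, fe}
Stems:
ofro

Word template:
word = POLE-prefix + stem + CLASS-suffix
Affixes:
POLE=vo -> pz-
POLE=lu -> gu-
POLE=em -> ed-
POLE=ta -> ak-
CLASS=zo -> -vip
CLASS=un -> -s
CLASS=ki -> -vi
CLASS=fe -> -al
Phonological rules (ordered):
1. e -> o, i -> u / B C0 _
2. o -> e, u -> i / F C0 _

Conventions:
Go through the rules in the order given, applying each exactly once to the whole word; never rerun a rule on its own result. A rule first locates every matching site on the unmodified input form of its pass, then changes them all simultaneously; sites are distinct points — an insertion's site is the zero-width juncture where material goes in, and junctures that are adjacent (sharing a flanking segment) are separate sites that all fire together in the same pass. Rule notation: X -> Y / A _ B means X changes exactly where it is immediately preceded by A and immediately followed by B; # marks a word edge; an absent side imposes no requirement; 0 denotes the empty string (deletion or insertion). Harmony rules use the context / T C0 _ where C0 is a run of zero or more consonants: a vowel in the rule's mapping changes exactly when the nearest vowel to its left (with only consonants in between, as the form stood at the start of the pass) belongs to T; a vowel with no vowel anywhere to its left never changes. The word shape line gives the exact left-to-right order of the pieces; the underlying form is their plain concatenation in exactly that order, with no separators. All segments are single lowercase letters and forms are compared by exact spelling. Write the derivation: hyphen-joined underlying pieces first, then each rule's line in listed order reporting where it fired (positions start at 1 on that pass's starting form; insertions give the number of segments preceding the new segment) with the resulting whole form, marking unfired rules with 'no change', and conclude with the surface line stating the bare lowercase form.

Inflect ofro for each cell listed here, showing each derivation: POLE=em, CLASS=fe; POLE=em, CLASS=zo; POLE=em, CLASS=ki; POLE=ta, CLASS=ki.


cell POLE=em, CLASS=fe:
underlying: ed-ofro-al
1. e -> o, i -> u / B C0 _: no change
2. o -> e, u -> i / F C0 _: fires at position(s) 3: edefroal
surface: edefroal

cell POLE=em, CLASS=zo:
underlying: ed-ofro-vip
1. e -> o, i -> u / B C0 _: fires at position(s) 8: edofrovup
2. o -> e, u -> i / F C0 _: fires at position(s) 3: edefrovup
surface: edefrovup

cell POLE=em, CLASS=ki:
underlying: ed-ofro-vi
1. e -> o, i -> u / B C0 _: fires at position(s) 8: edofrovu
2. o -> e, u -> i / F C0 _: fires at position(s) 3: edefrovu
surface: edefrovu

cell POLE=ta, CLASS=ki:
underlying: ak-ofro-vi
1. e -> o, i -> u / B C0 _: fires at position(s) 8: akofrovu
2. o -> e, u -> i / F C0 _: no change
surface: akofrovu


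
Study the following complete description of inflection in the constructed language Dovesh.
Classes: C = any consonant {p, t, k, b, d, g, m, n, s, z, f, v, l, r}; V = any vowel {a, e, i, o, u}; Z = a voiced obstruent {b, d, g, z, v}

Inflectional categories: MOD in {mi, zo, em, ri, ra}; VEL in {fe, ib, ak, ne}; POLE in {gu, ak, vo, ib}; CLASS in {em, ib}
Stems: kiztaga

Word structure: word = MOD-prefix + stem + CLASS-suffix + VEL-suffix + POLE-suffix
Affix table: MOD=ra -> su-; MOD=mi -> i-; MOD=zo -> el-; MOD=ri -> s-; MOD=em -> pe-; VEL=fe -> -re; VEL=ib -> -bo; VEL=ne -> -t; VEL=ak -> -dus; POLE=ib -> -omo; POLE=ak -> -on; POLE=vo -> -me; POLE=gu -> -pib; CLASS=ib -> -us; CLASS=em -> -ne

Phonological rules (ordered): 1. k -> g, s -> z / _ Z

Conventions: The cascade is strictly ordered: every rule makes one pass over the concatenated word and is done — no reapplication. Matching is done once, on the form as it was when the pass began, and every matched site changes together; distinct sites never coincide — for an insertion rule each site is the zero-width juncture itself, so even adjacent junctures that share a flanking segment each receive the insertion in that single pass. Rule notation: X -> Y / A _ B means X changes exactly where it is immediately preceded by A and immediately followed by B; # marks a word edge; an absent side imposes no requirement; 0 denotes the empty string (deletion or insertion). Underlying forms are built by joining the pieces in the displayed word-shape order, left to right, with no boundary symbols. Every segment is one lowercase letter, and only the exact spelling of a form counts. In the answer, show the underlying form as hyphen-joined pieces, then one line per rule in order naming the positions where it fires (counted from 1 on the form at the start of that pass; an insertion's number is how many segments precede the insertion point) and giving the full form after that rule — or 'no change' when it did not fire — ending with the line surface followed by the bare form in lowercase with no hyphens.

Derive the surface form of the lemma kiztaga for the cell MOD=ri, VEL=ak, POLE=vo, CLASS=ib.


underlying: s-kiztaga-us-dus-me
1. k -> g, s -> z / _ Z: fires at position(s) 10: skiztagauzdusme
surface: skiztagauzdusme


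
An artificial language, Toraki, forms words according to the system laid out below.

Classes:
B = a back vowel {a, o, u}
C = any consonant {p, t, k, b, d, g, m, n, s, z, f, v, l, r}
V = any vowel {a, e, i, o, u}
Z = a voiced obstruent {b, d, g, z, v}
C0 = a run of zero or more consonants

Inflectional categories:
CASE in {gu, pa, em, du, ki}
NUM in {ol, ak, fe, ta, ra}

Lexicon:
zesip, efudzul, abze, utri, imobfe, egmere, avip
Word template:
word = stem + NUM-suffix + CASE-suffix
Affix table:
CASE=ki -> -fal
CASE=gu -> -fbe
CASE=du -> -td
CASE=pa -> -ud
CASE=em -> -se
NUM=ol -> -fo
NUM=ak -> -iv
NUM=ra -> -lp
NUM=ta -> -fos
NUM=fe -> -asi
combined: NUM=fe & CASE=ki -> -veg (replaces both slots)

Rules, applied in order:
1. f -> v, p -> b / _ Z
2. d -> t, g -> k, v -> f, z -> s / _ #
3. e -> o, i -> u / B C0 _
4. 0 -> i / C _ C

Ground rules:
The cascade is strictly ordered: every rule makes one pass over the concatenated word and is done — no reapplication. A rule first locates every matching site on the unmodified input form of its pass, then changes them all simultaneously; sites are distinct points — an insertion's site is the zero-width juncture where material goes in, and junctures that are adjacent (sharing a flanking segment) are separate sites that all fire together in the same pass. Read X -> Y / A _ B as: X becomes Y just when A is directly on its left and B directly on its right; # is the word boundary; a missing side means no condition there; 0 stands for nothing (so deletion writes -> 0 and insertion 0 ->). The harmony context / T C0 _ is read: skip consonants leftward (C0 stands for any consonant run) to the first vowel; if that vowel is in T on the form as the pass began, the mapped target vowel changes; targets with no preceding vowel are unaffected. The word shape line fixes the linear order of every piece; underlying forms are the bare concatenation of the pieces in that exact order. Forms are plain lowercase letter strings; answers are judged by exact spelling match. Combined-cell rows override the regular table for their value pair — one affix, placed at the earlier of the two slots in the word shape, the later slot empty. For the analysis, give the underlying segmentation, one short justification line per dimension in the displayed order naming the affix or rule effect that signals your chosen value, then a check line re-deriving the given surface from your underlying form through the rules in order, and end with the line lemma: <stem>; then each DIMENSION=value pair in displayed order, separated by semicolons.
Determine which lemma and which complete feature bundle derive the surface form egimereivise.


underlying: egmere-iv-se
CASE=em - signalled by the affix -se
NUM=ak - signalled by the affix -iv
check: egmereivse -> egmereivse -> egmereivse -> egmereivse -> egimereivise
lemma: egmere; CASE=em; NUM=ak


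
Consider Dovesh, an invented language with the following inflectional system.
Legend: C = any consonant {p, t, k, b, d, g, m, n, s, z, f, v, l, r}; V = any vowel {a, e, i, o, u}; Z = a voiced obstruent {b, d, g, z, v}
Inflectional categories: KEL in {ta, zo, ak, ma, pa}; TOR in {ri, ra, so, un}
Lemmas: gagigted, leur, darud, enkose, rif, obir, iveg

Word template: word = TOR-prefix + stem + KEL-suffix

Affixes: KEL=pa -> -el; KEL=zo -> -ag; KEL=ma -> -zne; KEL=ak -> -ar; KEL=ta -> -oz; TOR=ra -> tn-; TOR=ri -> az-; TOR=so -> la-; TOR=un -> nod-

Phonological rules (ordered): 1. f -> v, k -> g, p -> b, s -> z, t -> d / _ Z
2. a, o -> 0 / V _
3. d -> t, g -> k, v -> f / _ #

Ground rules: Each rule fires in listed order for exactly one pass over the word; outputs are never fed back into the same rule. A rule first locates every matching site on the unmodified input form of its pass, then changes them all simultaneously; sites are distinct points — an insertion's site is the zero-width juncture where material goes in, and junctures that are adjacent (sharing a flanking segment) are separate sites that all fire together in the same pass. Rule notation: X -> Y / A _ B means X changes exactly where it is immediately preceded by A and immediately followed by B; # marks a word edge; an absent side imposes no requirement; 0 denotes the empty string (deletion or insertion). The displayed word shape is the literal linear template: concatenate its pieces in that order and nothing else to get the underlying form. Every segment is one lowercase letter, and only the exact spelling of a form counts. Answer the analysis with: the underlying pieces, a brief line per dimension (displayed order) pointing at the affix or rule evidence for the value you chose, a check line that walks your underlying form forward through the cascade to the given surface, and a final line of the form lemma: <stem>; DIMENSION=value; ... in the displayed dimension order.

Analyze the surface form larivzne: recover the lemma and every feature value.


underlying: la-rif-zne
KEL=ma - signalled by the affix -zne
TOR=so - signalled by the affix la-
check: larifzne -> larivzne -> larivzne -> larivzne
lemma: rif; KEL=ma; TOR=so


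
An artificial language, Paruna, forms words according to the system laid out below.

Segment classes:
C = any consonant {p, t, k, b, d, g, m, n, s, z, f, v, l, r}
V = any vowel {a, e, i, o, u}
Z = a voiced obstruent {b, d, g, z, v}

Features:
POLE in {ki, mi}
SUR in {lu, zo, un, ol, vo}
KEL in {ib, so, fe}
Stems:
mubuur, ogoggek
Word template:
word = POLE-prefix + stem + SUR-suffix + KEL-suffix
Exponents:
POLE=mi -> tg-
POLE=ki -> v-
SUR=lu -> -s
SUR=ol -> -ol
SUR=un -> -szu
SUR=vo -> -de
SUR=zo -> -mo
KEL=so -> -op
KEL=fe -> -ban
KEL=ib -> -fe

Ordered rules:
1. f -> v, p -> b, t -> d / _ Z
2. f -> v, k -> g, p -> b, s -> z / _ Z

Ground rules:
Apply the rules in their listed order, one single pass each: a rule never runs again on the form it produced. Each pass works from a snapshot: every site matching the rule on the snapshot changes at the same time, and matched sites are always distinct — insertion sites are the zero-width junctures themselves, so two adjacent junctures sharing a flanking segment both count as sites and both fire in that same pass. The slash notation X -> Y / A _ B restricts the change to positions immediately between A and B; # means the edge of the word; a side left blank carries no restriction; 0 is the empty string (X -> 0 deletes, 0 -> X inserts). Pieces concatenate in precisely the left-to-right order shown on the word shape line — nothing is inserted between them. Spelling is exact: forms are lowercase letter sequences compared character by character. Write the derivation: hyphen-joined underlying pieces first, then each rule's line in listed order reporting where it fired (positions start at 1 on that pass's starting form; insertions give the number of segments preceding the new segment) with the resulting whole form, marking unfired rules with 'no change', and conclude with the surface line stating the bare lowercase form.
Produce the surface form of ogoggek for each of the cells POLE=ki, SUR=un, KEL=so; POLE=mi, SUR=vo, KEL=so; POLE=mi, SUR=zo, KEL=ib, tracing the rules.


cell POLE=ki, SUR=un, KEL=so:
underlying: v-ogoggek-szu-op
1. f -> v, p -> b, t -> d / _ Z: no change
2. f -> v, k -> g, p -> b, s -> z / _ Z: fires at position(s) 9: vogoggekzzuop
surface: vogoggekzzuop

cell POLE=mi, SUR=vo, KEL=so:
underlying: tg-ogoggek-de-op
1. f -> v, p -> b, t -> d / _ Z: fires at position(s) 1: dgogoggekdeop
2. f -> v, k -> g, p -> b, s -> z / _ Z: fires at position(s) 9: dgogoggegdeop
surface: dgogoggegdeop

cell POLE=mi, SUR=zo, KEL=ib:
underlying: tg-ogoggek-mo-fe
1. f -> v, p -> b, t -> d / _ Z: fires at position(s) 1: dgogoggekmofe
2. f -> v, k -> g, p -> b, s -> z / _ Z: no change
surface: dgogoggekmofe


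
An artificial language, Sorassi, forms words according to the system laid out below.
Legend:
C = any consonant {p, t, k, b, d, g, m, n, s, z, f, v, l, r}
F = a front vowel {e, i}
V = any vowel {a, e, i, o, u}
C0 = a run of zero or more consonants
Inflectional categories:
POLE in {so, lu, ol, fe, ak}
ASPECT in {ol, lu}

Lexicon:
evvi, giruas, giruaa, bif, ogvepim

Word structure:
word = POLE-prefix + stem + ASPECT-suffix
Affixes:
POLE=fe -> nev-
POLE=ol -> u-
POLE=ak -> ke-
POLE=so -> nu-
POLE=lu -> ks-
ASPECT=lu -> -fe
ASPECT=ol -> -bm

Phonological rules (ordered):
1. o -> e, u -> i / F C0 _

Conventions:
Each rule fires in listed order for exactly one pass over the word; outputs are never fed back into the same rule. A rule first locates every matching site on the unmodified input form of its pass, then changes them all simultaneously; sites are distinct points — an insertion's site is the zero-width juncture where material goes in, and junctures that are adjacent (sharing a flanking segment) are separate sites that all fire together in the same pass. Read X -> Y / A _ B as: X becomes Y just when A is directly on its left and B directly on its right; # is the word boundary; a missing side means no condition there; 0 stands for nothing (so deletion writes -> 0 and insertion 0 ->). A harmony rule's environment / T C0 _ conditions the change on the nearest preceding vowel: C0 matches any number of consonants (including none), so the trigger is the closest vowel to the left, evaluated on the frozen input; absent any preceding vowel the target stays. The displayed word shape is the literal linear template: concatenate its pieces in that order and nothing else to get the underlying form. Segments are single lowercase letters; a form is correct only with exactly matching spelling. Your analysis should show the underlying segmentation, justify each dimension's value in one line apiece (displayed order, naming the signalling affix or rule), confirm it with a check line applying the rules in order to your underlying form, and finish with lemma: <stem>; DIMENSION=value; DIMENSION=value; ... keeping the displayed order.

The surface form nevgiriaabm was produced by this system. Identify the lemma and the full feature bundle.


underlying: nev-giruaa-bm
POLE=fe - signalled by the affix nev-
ASPECT=ol - signalled by the affix -bm
check: nevgiruaabm -> nevgiriaabm
lemma: giruaa; POLE=fe; ASPECT=ol


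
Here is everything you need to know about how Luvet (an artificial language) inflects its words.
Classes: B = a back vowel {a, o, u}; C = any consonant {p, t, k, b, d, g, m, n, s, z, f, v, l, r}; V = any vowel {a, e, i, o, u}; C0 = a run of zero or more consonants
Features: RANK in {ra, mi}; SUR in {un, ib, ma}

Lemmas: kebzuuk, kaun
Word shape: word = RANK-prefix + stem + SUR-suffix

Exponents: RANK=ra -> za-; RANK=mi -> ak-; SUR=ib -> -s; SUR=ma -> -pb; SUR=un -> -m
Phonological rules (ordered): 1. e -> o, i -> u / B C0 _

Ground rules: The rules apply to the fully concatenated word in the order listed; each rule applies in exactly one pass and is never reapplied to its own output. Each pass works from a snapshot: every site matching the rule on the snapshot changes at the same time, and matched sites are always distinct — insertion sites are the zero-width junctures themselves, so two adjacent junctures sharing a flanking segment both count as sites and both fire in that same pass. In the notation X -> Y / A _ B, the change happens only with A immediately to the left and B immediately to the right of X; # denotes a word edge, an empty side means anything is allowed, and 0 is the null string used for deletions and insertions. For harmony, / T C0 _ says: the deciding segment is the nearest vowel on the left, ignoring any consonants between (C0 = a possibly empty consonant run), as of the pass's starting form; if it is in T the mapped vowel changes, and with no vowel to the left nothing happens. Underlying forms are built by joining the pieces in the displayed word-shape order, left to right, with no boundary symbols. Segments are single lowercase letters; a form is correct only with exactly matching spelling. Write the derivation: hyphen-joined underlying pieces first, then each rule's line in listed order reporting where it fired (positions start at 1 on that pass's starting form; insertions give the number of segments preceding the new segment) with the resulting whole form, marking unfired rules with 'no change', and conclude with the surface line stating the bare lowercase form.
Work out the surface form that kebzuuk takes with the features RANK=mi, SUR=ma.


underlying: ak-kebzuuk-pb
1. e -> o, i -> u / B C0 _: fires at position(s) 4: akkobzuukpb
surface: akkobzuukpb


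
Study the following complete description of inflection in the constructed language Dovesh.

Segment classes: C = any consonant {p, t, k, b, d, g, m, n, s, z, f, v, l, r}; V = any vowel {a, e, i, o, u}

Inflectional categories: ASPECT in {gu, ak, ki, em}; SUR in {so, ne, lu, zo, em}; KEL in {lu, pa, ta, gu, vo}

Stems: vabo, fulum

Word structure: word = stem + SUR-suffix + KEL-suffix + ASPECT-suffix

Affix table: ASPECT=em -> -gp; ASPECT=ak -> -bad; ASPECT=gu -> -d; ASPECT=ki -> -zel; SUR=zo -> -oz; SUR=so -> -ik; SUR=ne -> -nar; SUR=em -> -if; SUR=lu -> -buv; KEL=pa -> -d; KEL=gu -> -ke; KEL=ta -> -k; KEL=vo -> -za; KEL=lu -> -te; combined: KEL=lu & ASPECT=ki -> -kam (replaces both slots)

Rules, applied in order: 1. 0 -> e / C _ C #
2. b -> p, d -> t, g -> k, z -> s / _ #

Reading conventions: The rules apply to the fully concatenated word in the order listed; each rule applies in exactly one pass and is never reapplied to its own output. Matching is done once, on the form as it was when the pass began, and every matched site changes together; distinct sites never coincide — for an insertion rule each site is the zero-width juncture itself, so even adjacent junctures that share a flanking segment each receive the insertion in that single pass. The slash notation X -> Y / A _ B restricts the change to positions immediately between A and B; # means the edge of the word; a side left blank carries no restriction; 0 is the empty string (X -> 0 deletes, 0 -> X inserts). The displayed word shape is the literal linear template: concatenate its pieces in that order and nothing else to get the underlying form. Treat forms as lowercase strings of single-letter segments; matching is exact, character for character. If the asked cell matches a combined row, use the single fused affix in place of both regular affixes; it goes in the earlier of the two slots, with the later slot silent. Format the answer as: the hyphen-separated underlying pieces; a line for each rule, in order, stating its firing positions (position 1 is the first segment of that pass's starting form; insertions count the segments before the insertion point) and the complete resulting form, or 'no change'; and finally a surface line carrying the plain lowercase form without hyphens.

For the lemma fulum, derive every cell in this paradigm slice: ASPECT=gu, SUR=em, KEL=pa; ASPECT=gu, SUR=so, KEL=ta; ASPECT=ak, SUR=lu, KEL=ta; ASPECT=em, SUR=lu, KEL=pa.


cell ASPECT=gu, SUR=em, KEL=pa:
underlying: fulum-if-d-d
1. 0 -> e / C _ C #: inserts after position(s) 8: fulumifded
2. b -> p, d -> t, g -> k, z -> s / _ #: fires at position(s) 10: fulumifdet
surface: fulumifdet

cell ASPECT=gu, SUR=so, KEL=ta:
underlying: fulum-ik-k-d
1. 0 -> e / C _ C #: inserts after position(s) 8: fulumikked
2. b -> p, d -> t, g -> k, z -> s / _ #: fires at position(s) 10: fulumikket
surface: fulumikket

cell ASPECT=ak, SUR=lu, KEL=ta:
underlying: fulum-buv-k-bad
1. 0 -> e / C _ C #: no change
2. b -> p, d -> t, g -> k, z -> s / _ #: fires at position(s) 12: fulumbuvkbat
surface: fulumbuvkbat

cell ASPECT=em, SUR=lu, KEL=pa:
underlying: fulum-buv-d-gp
1. 0 -> e / C _ C #: inserts after position(s) 10: fulumbuvdgep
2. b -> p, d -> t, g -> k, z -> s / _ #: no change
surface: fulumbuvdgep


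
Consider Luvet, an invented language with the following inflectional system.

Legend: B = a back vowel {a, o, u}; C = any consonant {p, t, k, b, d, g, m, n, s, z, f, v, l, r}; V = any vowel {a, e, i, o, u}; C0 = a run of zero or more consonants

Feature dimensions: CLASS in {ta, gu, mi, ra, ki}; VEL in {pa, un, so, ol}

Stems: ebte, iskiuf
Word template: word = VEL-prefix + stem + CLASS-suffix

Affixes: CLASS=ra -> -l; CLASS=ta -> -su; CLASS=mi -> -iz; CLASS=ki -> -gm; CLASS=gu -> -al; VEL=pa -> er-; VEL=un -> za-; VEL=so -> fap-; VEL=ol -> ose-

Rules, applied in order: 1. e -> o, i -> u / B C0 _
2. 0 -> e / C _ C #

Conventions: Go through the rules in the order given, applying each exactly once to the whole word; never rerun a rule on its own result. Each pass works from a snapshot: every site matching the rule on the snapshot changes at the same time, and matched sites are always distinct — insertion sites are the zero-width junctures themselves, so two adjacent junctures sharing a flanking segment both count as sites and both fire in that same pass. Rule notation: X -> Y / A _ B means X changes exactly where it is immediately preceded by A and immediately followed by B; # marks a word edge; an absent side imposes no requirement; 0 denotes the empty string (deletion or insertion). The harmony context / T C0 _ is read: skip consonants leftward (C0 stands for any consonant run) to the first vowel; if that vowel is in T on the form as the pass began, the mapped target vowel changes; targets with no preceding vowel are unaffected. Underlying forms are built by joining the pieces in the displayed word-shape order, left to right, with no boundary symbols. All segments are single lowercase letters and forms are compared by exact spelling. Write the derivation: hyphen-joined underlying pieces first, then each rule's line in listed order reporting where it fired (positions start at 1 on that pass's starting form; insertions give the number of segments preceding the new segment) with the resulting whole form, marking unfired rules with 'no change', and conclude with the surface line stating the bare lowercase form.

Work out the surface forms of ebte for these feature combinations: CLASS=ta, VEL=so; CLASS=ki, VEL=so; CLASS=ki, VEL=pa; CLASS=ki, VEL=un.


cell CLASS=ta, VEL=so:
underlying: fap-ebte-su
1. e -> o, i -> u / B C0 _: fires at position(s) 4: fapobtesu
2. 0 -> e / C _ C #: no change
surface: fapobtesu

cell CLASS=ki, VEL=so:
underlying: fap-ebte-gm
1. e -> o, i -> u / B C0 _: fires at position(s) 4: fapobtegm
2. 0 -> e / C _ C #: inserts after position(s) 8: fapobtegem
surface: fapobtegem

cell CLASS=ki, VEL=pa:
underlying: er-ebte-gm
1. e -> o, i -> u / B C0 _: no change
2. 0 -> e / C _ C #: inserts after position(s) 7: erebtegem
surface: erebtegem

cell CLASS=ki, VEL=un:
underlying: za-ebte-gm
1. e -> o, i -> u / B C0 _: fires at position(s) 3: zaobtegm
2. 0 -> e / C _ C #: inserts after position(s) 7: zaobtegem
surface: zaobtegem


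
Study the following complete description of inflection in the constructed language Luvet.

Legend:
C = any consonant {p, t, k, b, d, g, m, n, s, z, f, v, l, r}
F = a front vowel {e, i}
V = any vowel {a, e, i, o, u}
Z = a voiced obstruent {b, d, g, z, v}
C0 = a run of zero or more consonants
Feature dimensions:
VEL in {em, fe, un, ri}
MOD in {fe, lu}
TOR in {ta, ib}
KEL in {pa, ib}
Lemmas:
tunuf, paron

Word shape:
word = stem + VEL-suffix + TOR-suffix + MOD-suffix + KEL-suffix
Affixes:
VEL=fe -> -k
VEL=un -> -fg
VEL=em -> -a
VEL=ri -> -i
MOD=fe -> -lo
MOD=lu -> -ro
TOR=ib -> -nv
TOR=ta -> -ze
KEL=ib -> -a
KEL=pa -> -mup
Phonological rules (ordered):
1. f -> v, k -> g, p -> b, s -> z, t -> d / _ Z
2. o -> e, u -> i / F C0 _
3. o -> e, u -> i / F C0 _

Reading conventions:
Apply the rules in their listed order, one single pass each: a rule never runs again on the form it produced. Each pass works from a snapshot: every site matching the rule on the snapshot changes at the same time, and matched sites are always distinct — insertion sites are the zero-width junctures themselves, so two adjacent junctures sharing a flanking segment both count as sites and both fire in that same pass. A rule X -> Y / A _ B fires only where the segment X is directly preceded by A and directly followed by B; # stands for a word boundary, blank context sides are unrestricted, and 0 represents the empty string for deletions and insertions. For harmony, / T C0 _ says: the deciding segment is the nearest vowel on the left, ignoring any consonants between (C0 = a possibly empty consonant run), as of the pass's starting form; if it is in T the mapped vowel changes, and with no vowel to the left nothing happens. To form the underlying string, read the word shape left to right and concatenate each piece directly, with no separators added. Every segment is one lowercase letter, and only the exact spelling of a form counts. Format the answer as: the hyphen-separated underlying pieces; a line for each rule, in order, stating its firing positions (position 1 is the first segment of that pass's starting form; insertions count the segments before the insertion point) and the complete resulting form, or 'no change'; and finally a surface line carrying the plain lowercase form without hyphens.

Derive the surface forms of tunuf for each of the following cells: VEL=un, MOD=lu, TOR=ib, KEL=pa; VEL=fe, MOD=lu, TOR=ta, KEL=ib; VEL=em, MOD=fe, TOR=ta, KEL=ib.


cell VEL=un, MOD=lu, TOR=ib, KEL=pa:
underlying: tunuf-fg-nv-ro-mup
1. f -> v, k -> g, p -> b, s -> z, t -> d / _ Z: fires at position(s) 6: tunufvgnvromup
2. o -> e, u -> i / F C0 _: no change
3. o -> e, u -> i / F C0 _: no change
surface: tunufvgnvromup

cell VEL=fe, MOD=lu, TOR=ta, KEL=ib:
underlying: tunuf-k-ze-ro-a
1. f -> v, k -> g, p -> b, s -> z, t -> d / _ Z: fires at position(s) 6: tunufgzeroa
2. o -> e, u -> i / F C0 _: fires at position(s) 10: tunufgzerea
3. o -> e, u -> i / F C0 _: no change
surface: tunufgzerea

cell VEL=em, MOD=fe, TOR=ta, KEL=ib:
underlying: tunuf-a-ze-lo-a
1. f -> v, k -> g, p -> b, s -> z, t -> d / _ Z: no change
2. o -> e, u -> i / F C0 _: fires at position(s) 10: tunufazelea
3. o -> e, u -> i / F C0 _: no change
surface: tunufazelea


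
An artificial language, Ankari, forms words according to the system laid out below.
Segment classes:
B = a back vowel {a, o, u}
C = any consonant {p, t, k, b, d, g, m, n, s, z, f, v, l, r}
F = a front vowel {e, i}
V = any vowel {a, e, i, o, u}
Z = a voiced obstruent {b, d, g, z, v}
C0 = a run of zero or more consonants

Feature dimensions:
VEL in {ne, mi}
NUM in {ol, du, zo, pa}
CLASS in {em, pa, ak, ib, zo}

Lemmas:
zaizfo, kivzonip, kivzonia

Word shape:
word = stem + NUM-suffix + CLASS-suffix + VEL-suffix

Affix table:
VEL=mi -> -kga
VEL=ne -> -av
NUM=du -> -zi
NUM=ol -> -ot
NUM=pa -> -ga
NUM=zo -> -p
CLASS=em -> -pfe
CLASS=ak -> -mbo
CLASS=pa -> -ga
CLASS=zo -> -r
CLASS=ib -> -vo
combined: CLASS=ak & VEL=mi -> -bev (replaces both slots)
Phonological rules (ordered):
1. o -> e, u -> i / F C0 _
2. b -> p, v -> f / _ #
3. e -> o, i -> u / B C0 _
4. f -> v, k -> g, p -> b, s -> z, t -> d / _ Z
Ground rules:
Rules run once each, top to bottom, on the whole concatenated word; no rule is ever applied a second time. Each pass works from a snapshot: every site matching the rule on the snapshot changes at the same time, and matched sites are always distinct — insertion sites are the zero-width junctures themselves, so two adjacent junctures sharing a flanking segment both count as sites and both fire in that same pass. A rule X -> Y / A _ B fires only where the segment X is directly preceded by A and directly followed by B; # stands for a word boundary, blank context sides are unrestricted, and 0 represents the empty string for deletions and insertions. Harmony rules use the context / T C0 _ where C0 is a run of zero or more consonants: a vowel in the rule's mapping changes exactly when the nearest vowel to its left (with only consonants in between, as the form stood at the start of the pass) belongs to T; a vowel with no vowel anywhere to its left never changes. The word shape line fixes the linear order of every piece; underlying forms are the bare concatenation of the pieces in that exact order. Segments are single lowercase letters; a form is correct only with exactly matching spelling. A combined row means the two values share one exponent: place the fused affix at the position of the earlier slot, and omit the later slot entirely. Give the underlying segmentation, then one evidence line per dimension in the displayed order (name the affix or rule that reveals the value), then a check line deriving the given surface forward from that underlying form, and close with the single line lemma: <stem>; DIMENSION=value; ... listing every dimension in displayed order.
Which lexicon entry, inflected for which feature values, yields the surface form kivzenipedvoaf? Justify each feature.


underlying: kivzonip-ot-vo-av
VEL=ne - signalled by the affix -av
NUM=ol - signalled by the affix -ot
CLASS=ib - signalled by the affix -vo
check: kivzonipotvoav -> kivzenipetvoav -> kivzenipetvoaf -> kivzenipetvoaf -> kivzenipedvoaf
lemma: kivzonip; VEL=ne; NUM=ol; CLASS=ib
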